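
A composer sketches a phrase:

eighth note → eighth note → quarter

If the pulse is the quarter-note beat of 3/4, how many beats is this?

2

One quarter-note beat = 2 eighth notes.
Each duration in eighth notes: eighth note = 1; eighth note = 1; quarter = 2.
Sum: 1 + 1 + 2 = 4.
4 ÷ 2 = 2 beats.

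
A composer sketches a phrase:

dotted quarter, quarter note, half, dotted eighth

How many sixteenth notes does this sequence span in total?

Working in sixteenth notes: dotted quarter = 6; quarter note = 4; half = 8; dotted eighth = 3.
Adding: 6 + 4 + 8 + 3 = 21 sixteenth notes.

21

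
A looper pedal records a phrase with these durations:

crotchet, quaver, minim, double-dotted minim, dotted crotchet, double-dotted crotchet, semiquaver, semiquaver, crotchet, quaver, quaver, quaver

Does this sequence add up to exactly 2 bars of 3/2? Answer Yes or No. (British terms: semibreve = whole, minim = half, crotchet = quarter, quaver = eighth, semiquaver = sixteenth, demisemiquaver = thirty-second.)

No

One bar of 3/2 = 24 sixteenth notes, so 2 bars = 48.
Convert each value to sixteenth notes: crotchet = 4; quaver = 2; minim = 8; double-dotted minim = 14; dotted crotchet = 6; double-dotted crotchet = 7; semiquaver = 1; semiquaver = 1; crotchet = 4; quaver = 2; quaver = 2; quaver = 2.
Sum: 4 + 2 + 8 + 14 + 6 + 7 + 1 + 1 + 4 + 2 + 2 + 2 = 53.
53 exceeds 48, so the answer is No.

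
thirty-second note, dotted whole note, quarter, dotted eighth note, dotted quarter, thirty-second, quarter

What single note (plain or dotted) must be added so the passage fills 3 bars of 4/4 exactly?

3 bars of 4/4 = 96 thirty-second notes.
Working in thirty-second notes: thirty-second note = 1; dotted whole note = 48; quarter = 8; dotted eighth note = 6; dotted quarter = 12; thirty-second = 1; quarter = 8.
Sum: 1 + 48 + 8 + 6 + 12 + 1 + 8 = 84.
Remaining: 96 − 84 = 12 thirty-second notes, which is a dotted quarter note.

dotted quarter note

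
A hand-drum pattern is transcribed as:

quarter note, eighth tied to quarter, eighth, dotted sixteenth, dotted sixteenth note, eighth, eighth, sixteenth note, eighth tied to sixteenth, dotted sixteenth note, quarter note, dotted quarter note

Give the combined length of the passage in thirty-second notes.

69

Working in thirty-second notes: quarter note = 8; eighth tied to quarter (eighth + quarter) = 12; eighth = 4; dotted sixteenth = 3; dotted sixteenth note = 3; eighth = 4; eighth = 4; sixteenth note = 2; eighth tied to sixteenth (eighth + sixteenth) = 6; dotted sixteenth note = 3; quarter note = 8; dotted quarter note = 12.
Total: 8 + 12 + 4 + 3 + 3 + 4 + 4 + 2 + 6 + 3 + 8 + 12 = 69 thirty-second notes.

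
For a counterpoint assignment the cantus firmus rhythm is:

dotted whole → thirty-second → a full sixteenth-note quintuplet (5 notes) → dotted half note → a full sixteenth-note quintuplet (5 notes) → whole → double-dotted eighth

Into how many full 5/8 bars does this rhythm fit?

6

One bar of 5/8 = 20 thirty-second notes.
Working in thirty-second notes: dotted whole = 48; thirty-second = 1; a full sixteenth-note quintuplet (5 notes) (five quintuplet sixteenths span one quarter) = 8; dotted half note = 24; a full sixteenth-note quintuplet (5 notes) (five quintuplet sixteenths span one quarter) = 8; whole = 32; double-dotted eighth = 7.
Altogether 48 + 1 + 8 + 24 + 8 + 32 + 7 = 128.
128 ÷ 20 = 6 complete bars with 8 left over.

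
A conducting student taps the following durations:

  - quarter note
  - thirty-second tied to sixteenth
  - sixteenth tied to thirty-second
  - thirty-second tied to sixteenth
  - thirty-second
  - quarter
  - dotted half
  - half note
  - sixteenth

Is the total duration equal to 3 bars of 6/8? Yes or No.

No

One bar of 6/8 = 24 thirty-second notes, so 3 bars = 72.
Working in thirty-second notes: quarter note = 8; thirty-second tied to sixteenth (thirty-second + sixteenth) = 3; sixteenth tied to thirty-second (sixteenth + thirty-second) = 3; thirty-second tied to sixteenth (thirty-second + sixteenth) = 3; thirty-second = 1; quarter = 8; dotted half = 24; half note = 16; sixteenth = 2.
Adding: 8 + 3 + 3 + 3 + 1 + 8 + 24 + 16 + 2 = 68.
68 falls short of 72, so the answer is No.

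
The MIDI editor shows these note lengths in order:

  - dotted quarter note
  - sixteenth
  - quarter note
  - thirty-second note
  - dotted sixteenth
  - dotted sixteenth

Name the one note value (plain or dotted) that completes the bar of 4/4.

dotted sixteenth note

The bar of 4/4 = 32 thirty-second notes.
Working in thirty-second notes: dotted quarter note = 12; sixteenth = 2; quarter note = 8; thirty-second note = 1; dotted sixteenth = 3; dotted sixteenth = 3.
Sum: 12 + 2 + 8 + 1 + 3 + 3 = 29.
Remaining: 32 − 29 = 3 thirty-second notes, which is a dotted sixteenth note.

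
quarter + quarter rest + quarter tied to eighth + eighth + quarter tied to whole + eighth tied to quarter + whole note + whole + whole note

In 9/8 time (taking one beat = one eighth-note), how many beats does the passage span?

One eighth-note beat = 2 sixteenth notes.
Express everything in sixteenth notes: quarter = 4; quarter rest = 4; quarter tied to eighth (quarter + eighth) = 6; eighth = 2; quarter tied to whole (quarter + whole) = 20; eighth tied to quarter (eighth + quarter) = 6; whole note = 16; whole = 16; whole note = 16.
Sum: 4 + 4 + 6 + 2 + 20 + 6 + 16 + 16 + 16 = 90.
90 ÷ 2 = 45 beats.

45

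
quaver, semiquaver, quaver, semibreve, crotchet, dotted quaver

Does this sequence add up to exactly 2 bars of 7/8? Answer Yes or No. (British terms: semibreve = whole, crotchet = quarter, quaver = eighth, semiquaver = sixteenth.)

Yes

One bar of 7/8 = 14 sixteenth notes, so 2 bars = 28.
In sixteenth notes: quaver = 2; semiquaver = 1; quaver = 2; semibreve = 16; crotchet = 4; dotted quaver = 3.
Adding: 2 + 1 + 2 + 16 + 4 + 3 = 28.
28 equals 28, so the answer is Yes.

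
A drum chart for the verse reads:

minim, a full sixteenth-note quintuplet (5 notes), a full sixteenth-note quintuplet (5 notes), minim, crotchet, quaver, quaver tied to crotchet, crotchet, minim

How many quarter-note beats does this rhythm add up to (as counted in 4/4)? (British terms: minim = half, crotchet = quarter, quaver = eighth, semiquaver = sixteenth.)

One quarter-note beat = 2 eighth notes.
Each duration in eighth notes: minim = 4; a full sixteenth-note quintuplet (5 notes) (five quintuplet sixteenths span one quarter) = 2; a full sixteenth-note quintuplet (5 notes) (five quintuplet sixteenths span one quarter) = 2; minim = 4; crotchet = 2; quaver = 1; quaver tied to crotchet (quaver + crotchet) = 3; crotchet = 2; minim = 4.
Total: 4 + 2 + 2 + 4 + 2 + 1 + 3 + 2 + 4 = 24.
24 ÷ 2 = 12 beats.

12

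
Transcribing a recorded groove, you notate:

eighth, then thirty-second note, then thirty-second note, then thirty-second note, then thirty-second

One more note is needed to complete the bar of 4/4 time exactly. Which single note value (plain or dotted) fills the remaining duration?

dotted half note

The bar of 4/4 = 32 thirty-second notes.
Working in thirty-second notes: eighth = 4; thirty-second note = 1; thirty-second note = 1; thirty-second note = 1; thirty-second = 1.
Total: 4 + 1 + 1 + 1 + 1 = 8.
Remaining: 32 − 8 = 24 thirty-second notes, which is a dotted half note.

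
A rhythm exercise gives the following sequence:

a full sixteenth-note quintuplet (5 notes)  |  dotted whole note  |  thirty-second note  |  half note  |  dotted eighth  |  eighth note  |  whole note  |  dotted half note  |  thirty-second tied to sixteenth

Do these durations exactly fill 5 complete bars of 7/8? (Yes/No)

One bar of 7/8 = 28 thirty-second notes, so 5 bars = 140.
In thirty-second notes: a full sixteenth-note quintuplet (5 notes) (five quintuplet sixteenths span one quarter) = 8; dotted whole note = 48; thirty-second note = 1; half note = 16; dotted eighth = 6; eighth note = 4; whole note = 32; dotted half note = 24; thirty-second tied to sixteenth (thirty-second + sixteenth) = 3.
Adding: 8 + 48 + 1 + 16 + 6 + 4 + 32 + 24 + 3 = 142.
142 exceeds 140, so the answer is No.

No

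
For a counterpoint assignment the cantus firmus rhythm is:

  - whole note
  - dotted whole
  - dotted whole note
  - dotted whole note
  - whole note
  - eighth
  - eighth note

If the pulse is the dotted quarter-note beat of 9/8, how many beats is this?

18

One dotted quarter-note beat = 3 eighth notes.
In eighth notes: whole note = 8; dotted whole = 12; dotted whole note = 12; dotted whole note = 12; whole note = 8; eighth = 1; eighth note = 1.
Sum: 8 + 12 + 12 + 12 + 8 + 1 + 1 = 54.
54 ÷ 3 = 18 beats.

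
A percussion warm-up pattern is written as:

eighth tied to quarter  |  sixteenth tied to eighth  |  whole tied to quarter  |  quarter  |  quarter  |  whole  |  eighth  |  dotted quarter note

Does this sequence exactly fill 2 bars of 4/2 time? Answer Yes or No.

No

One bar of 4/2 = 32 sixteenth notes, so 2 bars = 64.
Each duration in sixteenth notes: eighth tied to quarter (eighth + quarter) = 6; sixteenth tied to eighth (sixteenth + eighth) = 3; whole tied to quarter (whole + quarter) = 20; quarter = 4; quarter = 4; whole = 16; eighth = 2; dotted quarter note = 6.
Altogether 6 + 3 + 20 + 4 + 4 + 16 + 2 + 6 = 61.
61 falls short of 64, so the answer is No.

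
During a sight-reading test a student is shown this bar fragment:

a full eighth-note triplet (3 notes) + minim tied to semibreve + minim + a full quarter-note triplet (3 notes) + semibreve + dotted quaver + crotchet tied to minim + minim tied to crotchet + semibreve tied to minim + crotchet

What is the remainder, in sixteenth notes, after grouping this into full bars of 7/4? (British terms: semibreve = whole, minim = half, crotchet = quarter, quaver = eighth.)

3

One bar of 7/4 = 28 sixteenth notes.
Convert each value to sixteenth notes: a full eighth-note triplet (3 notes) (three triplet eighths span one quarter) = 4; minim tied to semibreve (minim + semibreve) = 24; minim = 8; a full quarter-note triplet (3 notes) (three triplet quarters span one half) = 8; semibreve = 16; dotted quaver = 3; crotchet tied to minim (crotchet + minim) = 12; minim tied to crotchet (minim + crotchet) = 12; semibreve tied to minim (semibreve + minim) = 24; crotchet = 4.
Adding: 4 + 24 + 8 + 8 + 16 + 3 + 12 + 12 + 24 + 4 = 115.
115 ÷ 28 = 4 complete bars with 3 sixteenth notes remaining.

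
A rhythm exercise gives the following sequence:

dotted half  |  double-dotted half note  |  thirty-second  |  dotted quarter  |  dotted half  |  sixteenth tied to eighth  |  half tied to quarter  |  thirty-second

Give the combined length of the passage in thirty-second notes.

Convert each value to thirty-second notes: dotted half = 24; double-dotted half note = 28; thirty-second = 1; dotted quarter = 12; dotted half = 24; sixteenth tied to eighth (sixteenth + eighth) = 6; half tied to quarter (half + quarter) = 24; thirty-second = 1.
Adding: 24 + 28 + 1 + 12 + 24 + 6 + 24 + 1 = 120 thirty-second notes.

120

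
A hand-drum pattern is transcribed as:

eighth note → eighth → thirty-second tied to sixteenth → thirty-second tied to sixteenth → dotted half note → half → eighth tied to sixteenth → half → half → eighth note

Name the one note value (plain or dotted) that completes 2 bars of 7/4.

half note

2 bars of 7/4 = 112 thirty-second notes.
Each duration in thirty-second notes: eighth note = 4; eighth = 4; thirty-second tied to sixteenth (thirty-second + sixteenth) = 3; thirty-second tied to sixteenth (thirty-second + sixteenth) = 3; dotted half note = 24; half = 16; eighth tied to sixteenth (eighth + sixteenth) = 6; half = 16; half = 16; eighth note = 4.
Sum: 4 + 4 + 3 + 3 + 24 + 16 + 6 + 16 + 16 + 4 = 96.
Remaining: 112 − 96 = 16 thirty-second notes, which is a half note.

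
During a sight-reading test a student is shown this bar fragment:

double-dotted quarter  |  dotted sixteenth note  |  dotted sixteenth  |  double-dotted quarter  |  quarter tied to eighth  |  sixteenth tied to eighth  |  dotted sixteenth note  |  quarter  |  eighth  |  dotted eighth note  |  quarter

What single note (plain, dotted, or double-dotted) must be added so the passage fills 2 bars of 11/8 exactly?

2 bars of 11/8 = 88 thirty-second notes.
Each duration in thirty-second notes: double-dotted quarter = 14; dotted sixteenth note = 3; dotted sixteenth = 3; double-dotted quarter = 14; quarter tied to eighth (quarter + eighth) = 12; sixteenth tied to eighth (sixteenth + eighth) = 6; dotted sixteenth note = 3; quarter = 8; eighth = 4; dotted eighth note = 6; quarter = 8.
Total: 14 + 3 + 3 + 14 + 12 + 6 + 3 + 8 + 4 + 6 + 8 = 81.
Remaining: 88 − 81 = 7 thirty-second notes, which is a double-dotted eighth note.

double-dotted eighth note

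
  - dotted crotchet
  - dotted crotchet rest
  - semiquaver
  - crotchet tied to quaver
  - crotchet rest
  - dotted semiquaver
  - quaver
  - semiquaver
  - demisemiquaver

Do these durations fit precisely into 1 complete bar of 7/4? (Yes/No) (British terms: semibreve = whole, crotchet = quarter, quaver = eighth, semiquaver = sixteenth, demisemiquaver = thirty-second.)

One bar of 7/4 = 56 thirty-second notes.
Convert each value to thirty-second notes: dotted crotchet = 12; dotted crotchet rest = 12; semiquaver = 2; crotchet tied to quaver (crotchet + quaver) = 12; crotchet rest = 8; dotted semiquaver = 3; quaver = 4; semiquaver = 2; demisemiquaver = 1.
Altogether 12 + 12 + 2 + 12 + 8 + 3 + 4 + 2 + 1 = 56.
56 equals 56, so the answer is Yes.

Yes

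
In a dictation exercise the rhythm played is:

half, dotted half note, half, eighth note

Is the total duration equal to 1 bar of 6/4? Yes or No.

No

One bar of 6/4 = 12 eighth notes.
Each duration in eighth notes: half = 4; dotted half note = 6; half = 4; eighth note = 1.
Adding: 4 + 6 + 4 + 1 = 15.
15 exceeds 12, so the answer is No.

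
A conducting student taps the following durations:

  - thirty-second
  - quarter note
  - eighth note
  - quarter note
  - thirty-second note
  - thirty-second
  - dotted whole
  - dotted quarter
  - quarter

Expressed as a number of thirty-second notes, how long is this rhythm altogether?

91

In thirty-second notes: thirty-second = 1; quarter note = 8; eighth note = 4; quarter note = 8; thirty-second note = 1; thirty-second = 1; dotted whole = 48; dotted quarter = 12; quarter = 8.
Sum: 1 + 8 + 4 + 8 + 1 + 1 + 48 + 12 + 8 = 91 thirty-second notes.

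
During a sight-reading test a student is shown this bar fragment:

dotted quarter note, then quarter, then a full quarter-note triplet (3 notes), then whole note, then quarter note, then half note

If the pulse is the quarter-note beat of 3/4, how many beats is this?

One quarter-note beat = 2 eighth notes.
Convert each value to eighth notes: dotted quarter note = 3; quarter = 2; a full quarter-note triplet (3 notes) (three triplet quarters span one half) = 4; whole note = 8; quarter note = 2; half note = 4.
Altogether 3 + 2 + 4 + 8 + 2 + 4 = 23.
23 ÷ 2 = 11.5 beats.

11.5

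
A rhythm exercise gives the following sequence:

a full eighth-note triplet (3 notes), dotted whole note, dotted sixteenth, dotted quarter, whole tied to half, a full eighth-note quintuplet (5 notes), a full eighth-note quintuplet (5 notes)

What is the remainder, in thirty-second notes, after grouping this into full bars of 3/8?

One bar of 3/8 = 12 thirty-second notes.
Each duration in thirty-second notes: a full eighth-note triplet (3 notes) (three triplet eighths span one quarter) = 8; dotted whole note = 48; dotted sixteenth = 3; dotted quarter = 12; whole tied to half (whole + half) = 48; a full eighth-note quintuplet (5 notes) (five quintuplet eighths span one half) = 16; a full eighth-note quintuplet (5 notes) (five quintuplet eighths span one half) = 16.
Sum: 8 + 48 + 3 + 12 + 48 + 16 + 16 = 151.
151 ÷ 12 = 12 complete bars with 7 thirty-second notes remaining.

7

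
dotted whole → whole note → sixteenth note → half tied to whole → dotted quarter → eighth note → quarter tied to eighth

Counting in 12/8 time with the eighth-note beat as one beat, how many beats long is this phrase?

39.5

One eighth-note beat = 2 sixteenth notes.
Working in sixteenth notes: dotted whole = 24; whole note = 16; sixteenth note = 1; half tied to whole (half + whole) = 24; dotted quarter = 6; eighth note = 2; quarter tied to eighth (quarter + eighth) = 6.
Altogether 24 + 16 + 1 + 24 + 6 + 2 + 6 = 79.
79 ÷ 2 = 39.5 beats.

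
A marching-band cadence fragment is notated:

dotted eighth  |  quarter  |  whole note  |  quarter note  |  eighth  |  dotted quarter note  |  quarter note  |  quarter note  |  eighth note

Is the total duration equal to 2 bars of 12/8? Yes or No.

No

One bar of 12/8 = 24 sixteenth notes, so 2 bars = 48.
Working in sixteenth notes: dotted eighth = 3; quarter = 4; whole note = 16; quarter note = 4; eighth = 2; dotted quarter note = 6; quarter note = 4; quarter note = 4; eighth note = 2.
Total: 3 + 4 + 16 + 4 + 2 + 6 + 4 + 4 + 2 = 45.
45 falls short of 48, so the answer is No.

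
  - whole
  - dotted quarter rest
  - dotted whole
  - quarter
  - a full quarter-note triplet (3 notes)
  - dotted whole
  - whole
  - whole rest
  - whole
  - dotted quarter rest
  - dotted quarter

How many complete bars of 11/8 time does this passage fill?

One bar of 11/8 = 11 eighth notes.
In eighth notes: whole = 8; dotted quarter rest = 3; dotted whole = 12; quarter = 2; a full quarter-note triplet (3 notes) (three triplet quarters span one half) = 4; dotted whole = 12; whole = 8; whole rest = 8; whole = 8; dotted quarter rest = 3; dotted quarter = 3.
Total: 8 + 3 + 12 + 2 + 4 + 12 + 8 + 8 + 8 + 3 + 3 = 71.
71 ÷ 11 = 6 complete bars with 5 left over.

6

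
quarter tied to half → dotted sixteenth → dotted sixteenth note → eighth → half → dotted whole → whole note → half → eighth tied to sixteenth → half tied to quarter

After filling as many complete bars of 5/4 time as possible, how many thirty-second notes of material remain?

16

One bar of 5/4 = 40 thirty-second notes.
Each duration in thirty-second notes: quarter tied to half (quarter + half) = 24; dotted sixteenth = 3; dotted sixteenth note = 3; eighth = 4; half = 16; dotted whole = 48; whole note = 32; half = 16; eighth tied to sixteenth (eighth + sixteenth) = 6; half tied to quarter (half + quarter) = 24.
Adding: 24 + 3 + 3 + 4 + 16 + 48 + 32 + 16 + 6 + 24 = 176.
176 ÷ 40 = 4 complete bars with 16 thirty-second notes remaining.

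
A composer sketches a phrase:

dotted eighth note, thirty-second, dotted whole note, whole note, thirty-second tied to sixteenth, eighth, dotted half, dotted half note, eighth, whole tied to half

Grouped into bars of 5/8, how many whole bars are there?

One bar of 5/8 = 20 thirty-second notes.
Working in thirty-second notes: dotted eighth note = 6; thirty-second = 1; dotted whole note = 48; whole note = 32; thirty-second tied to sixteenth (thirty-second + sixteenth) = 3; eighth = 4; dotted half = 24; dotted half note = 24; eighth = 4; whole tied to half (whole + half) = 48.
Total: 6 + 1 + 48 + 32 + 3 + 4 + 24 + 24 + 4 + 48 = 194.
194 ÷ 20 = 9 complete bars with 14 left over.

9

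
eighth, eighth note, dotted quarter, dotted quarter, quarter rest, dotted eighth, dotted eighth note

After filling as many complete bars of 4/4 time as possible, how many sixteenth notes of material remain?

10

One bar of 4/4 = 16 sixteenth notes.
Working in sixteenth notes: eighth = 2; eighth note = 2; dotted quarter = 6; dotted quarter = 6; quarter rest = 4; dotted eighth = 3; dotted eighth note = 3.
Adding: 2 + 2 + 6 + 6 + 4 + 3 + 3 = 26.
26 ÷ 16 = 1 complete bar with 10 sixteenth notes remaining.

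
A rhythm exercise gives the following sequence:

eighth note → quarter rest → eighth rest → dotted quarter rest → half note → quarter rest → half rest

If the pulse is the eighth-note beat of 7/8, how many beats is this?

17

One eighth-note beat = 2 sixteenth notes.
Working in sixteenth notes: eighth note = 2; quarter rest = 4; eighth rest = 2; dotted quarter rest = 6; half note = 8; quarter rest = 4; half rest = 8.
Sum: 2 + 4 + 2 + 6 + 8 + 4 + 8 = 34.
34 ÷ 2 = 17 beats.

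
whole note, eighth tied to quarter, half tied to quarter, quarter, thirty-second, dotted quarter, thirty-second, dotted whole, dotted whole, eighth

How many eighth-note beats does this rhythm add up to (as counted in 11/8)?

47.5

One eighth-note beat = 4 thirty-second notes.
Convert each value to thirty-second notes: whole note = 32; eighth tied to quarter (eighth + quarter) = 12; half tied to quarter (half + quarter) = 24; quarter = 8; thirty-second = 1; dotted quarter = 12; thirty-second = 1; dotted whole = 48; dotted whole = 48; eighth = 4.
Adding: 32 + 12 + 24 + 8 + 1 + 12 + 1 + 48 + 48 + 4 = 190.
190 ÷ 4 = 47.5 beats.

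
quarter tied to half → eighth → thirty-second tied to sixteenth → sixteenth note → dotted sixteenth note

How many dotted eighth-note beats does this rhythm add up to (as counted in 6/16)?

One dotted eighth-note beat = 6 thirty-second notes.
Working in thirty-second notes: quarter tied to half (quarter + half) = 24; eighth = 4; thirty-second tied to sixteenth (thirty-second + sixteenth) = 3; sixteenth note = 2; dotted sixteenth note = 3.
Adding: 24 + 4 + 3 + 2 + 3 = 36.
36 ÷ 6 = 6 beats.

6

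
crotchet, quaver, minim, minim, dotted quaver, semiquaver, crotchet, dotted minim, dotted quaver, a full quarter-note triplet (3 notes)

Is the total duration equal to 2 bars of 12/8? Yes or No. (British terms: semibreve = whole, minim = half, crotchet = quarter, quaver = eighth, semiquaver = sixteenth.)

One bar of 12/8 = 24 sixteenth notes, so 2 bars = 48.
Express everything in sixteenth notes: crotchet = 4; quaver = 2; minim = 8; minim = 8; dotted quaver = 3; semiquaver = 1; crotchet = 4; dotted minim = 12; dotted quaver = 3; a full quarter-note triplet (3 notes) (three triplet quarters span one half) = 8.
Sum: 4 + 2 + 8 + 8 + 3 + 1 + 4 + 12 + 3 + 8 = 53.
53 exceeds 48, so the answer is No.

No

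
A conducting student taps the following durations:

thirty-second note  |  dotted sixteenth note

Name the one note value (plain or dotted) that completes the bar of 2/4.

The bar of 2/4 = 16 thirty-second notes.
Each duration in thirty-second notes: thirty-second note = 1; dotted sixteenth note = 3.
Sum: 1 + 3 = 4.
Remaining: 16 − 4 = 12 thirty-second notes, which is a dotted quarter note.

dotted quarter note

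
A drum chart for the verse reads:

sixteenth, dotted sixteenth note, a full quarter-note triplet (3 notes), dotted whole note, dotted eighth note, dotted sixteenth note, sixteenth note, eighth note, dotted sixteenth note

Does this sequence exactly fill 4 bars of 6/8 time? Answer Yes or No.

No

One bar of 6/8 = 24 thirty-second notes, so 4 bars = 96.
Express everything in thirty-second notes: sixteenth = 2; dotted sixteenth note = 3; a full quarter-note triplet (3 notes) (three triplet quarters span one half) = 16; dotted whole note = 48; dotted eighth note = 6; dotted sixteenth note = 3; sixteenth note = 2; eighth note = 4; dotted sixteenth note = 3.
Adding: 2 + 3 + 16 + 48 + 6 + 3 + 2 + 4 + 3 = 87.
87 falls short of 96, so the answer is No.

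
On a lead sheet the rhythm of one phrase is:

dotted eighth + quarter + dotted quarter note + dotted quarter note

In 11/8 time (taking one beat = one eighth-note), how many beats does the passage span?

One eighth-note beat = 2 sixteenth notes.
Working in sixteenth notes: dotted eighth = 3; quarter = 4; dotted quarter note = 6; dotted quarter note = 6.
Altogether 3 + 4 + 6 + 6 = 19.
19 ÷ 2 = 9.5 beats.

9.5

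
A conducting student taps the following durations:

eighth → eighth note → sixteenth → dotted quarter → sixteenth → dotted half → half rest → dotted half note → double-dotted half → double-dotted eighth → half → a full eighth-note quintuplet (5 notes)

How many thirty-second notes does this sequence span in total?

155

Express everything in thirty-second notes: eighth = 4; eighth note = 4; sixteenth = 2; dotted quarter = 12; sixteenth = 2; dotted half = 24; half rest = 16; dotted half note = 24; double-dotted half = 28; double-dotted eighth = 7; half = 16; a full eighth-note quintuplet (5 notes) (five quintuplet eighths span one half) = 16.
Total: 4 + 4 + 2 + 12 + 2 + 24 + 16 + 24 + 28 + 7 + 16 + 16 = 155 thirty-second notes.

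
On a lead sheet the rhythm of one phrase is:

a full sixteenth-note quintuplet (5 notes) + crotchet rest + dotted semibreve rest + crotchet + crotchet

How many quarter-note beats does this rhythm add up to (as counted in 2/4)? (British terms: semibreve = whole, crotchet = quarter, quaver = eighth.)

One quarter-note beat = 2 eighth notes.
Express everything in eighth notes: a full sixteenth-note quintuplet (5 notes) (five quintuplet sixteenths span one quarter) = 2; crotchet rest = 2; dotted semibreve rest = 12; crotchet = 2; crotchet = 2.
Total: 2 + 2 + 12 + 2 + 2 = 20.
20 ÷ 2 = 10 beats.

10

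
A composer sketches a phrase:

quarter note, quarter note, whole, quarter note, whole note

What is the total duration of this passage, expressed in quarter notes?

In quarter notes: quarter note = 1; quarter note = 1; whole = 4; quarter note = 1; whole note = 4.
Sum: 1 + 1 + 4 + 1 + 4 = 11 quarter notes.

11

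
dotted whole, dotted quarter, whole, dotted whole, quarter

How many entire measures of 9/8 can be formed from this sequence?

One bar of 9/8 = 9 eighth notes.
In eighth notes: dotted whole = 12; dotted quarter = 3; whole = 8; dotted whole = 12; quarter = 2.
Altogether 12 + 3 + 8 + 12 + 2 = 37.
37 ÷ 9 = 4 complete bars with 1 left over.

4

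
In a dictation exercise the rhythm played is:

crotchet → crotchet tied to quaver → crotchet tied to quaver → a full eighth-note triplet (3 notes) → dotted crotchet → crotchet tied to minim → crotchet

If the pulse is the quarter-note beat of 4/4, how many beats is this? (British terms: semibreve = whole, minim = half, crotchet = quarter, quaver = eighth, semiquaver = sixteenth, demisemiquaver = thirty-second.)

10.5

One quarter-note beat = 2 eighth notes.
In eighth notes: crotchet = 2; crotchet tied to quaver (crotchet + quaver) = 3; crotchet tied to quaver (crotchet + quaver) = 3; a full eighth-note triplet (3 notes) (three triplet eighths span one quarter) = 2; dotted crotchet = 3; crotchet tied to minim (crotchet + minim) = 6; crotchet = 2.
Adding: 2 + 3 + 3 + 2 + 3 + 6 + 2 = 21.
21 ÷ 2 = 10.5 beats.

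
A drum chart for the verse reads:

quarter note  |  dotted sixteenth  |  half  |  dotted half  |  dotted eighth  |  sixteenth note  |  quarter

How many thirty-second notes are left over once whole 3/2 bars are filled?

One bar of 3/2 = 48 thirty-second notes.
Working in thirty-second notes: quarter note = 8; dotted sixteenth = 3; half = 16; dotted half = 24; dotted eighth = 6; sixteenth note = 2; quarter = 8.
Altogether 8 + 3 + 16 + 24 + 6 + 2 + 8 = 67.
67 ÷ 48 = 1 complete bar with 19 thirty-second notes remaining.

19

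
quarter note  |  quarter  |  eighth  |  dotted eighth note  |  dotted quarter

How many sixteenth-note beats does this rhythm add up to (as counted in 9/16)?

One sixteenth-note beat = 2 thirty-second notes.
Convert each value to thirty-second notes: quarter note = 8; quarter = 8; eighth = 4; dotted eighth note = 6; dotted quarter = 12.
Altogether 8 + 8 + 4 + 6 + 12 = 38.
38 ÷ 2 = 19 beats.

19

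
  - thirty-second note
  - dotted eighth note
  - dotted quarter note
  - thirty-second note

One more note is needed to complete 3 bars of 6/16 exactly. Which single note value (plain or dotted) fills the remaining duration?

3 bars of 6/16 = 36 thirty-second notes.
Express everything in thirty-second notes: thirty-second note = 1; dotted eighth note = 6; dotted quarter note = 12; thirty-second note = 1.
Total: 1 + 6 + 12 + 1 = 20.
Remaining: 36 − 20 = 16 thirty-second notes, which is a half note.

half note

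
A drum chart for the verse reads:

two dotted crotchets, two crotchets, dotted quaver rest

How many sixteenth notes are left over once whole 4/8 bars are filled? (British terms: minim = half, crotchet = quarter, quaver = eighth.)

7

One bar of 4/8 = 8 sixteenth notes.
Convert each value to sixteenth notes: dotted crotchet = 6; dotted crotchet = 6; crotchet = 4; crotchet = 4; dotted quaver rest = 3.
Total: 6 + 6 + 4 + 4 + 3 = 23.
23 ÷ 8 = 2 complete bars with 7 sixteenth notes remaining.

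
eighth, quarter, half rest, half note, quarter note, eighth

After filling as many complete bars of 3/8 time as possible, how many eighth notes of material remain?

2

One bar of 3/8 = 3 eighth notes.
In eighth notes: eighth = 1; quarter = 2; half rest = 4; half note = 4; quarter note = 2; eighth = 1.
Adding: 1 + 2 + 4 + 4 + 2 + 1 = 14.
14 ÷ 3 = 4 complete bars with 2 eighth notes remaining.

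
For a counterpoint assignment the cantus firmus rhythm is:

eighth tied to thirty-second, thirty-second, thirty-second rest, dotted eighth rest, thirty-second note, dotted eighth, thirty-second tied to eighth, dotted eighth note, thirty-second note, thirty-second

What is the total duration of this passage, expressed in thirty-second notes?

Each duration in thirty-second notes: eighth tied to thirty-second (eighth + thirty-second) = 5; thirty-second = 1; thirty-second rest = 1; dotted eighth rest = 6; thirty-second note = 1; dotted eighth = 6; thirty-second tied to eighth (thirty-second + eighth) = 5; dotted eighth note = 6; thirty-second note = 1; thirty-second = 1.
Sum: 5 + 1 + 1 + 6 + 1 + 6 + 5 + 6 + 1 + 1 = 33 thirty-second notes.

33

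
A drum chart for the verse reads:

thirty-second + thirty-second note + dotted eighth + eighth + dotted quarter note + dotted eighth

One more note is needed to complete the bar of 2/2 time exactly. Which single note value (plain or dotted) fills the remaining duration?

sixteenth note

The bar of 2/2 = 32 thirty-second notes.
Convert each value to thirty-second notes: thirty-second = 1; thirty-second note = 1; dotted eighth = 6; eighth = 4; dotted quarter note = 12; dotted eighth = 6.
Total: 1 + 1 + 6 + 4 + 12 + 6 = 30.
Remaining: 32 − 30 = 2 thirty-second notes, which is a sixteenth note.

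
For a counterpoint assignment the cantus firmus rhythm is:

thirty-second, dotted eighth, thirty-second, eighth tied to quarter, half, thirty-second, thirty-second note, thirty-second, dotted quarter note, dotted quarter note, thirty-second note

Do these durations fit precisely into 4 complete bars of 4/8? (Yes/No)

One bar of 4/8 = 16 thirty-second notes, so 4 bars = 64.
Working in thirty-second notes: thirty-second = 1; dotted eighth = 6; thirty-second = 1; eighth tied to quarter (eighth + quarter) = 12; half = 16; thirty-second = 1; thirty-second note = 1; thirty-second = 1; dotted quarter note = 12; dotted quarter note = 12; thirty-second note = 1.
Adding: 1 + 6 + 1 + 12 + 16 + 1 + 1 + 1 + 12 + 12 + 1 = 64.
64 equals 64, so the answer is Yes.

Yes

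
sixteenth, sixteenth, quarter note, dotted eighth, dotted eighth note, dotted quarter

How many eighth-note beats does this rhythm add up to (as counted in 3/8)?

9

One eighth-note beat = 2 sixteenth notes.
Working in sixteenth notes: sixteenth = 1; sixteenth = 1; quarter note = 4; dotted eighth = 3; dotted eighth note = 3; dotted quarter = 6.
Altogether 1 + 1 + 4 + 3 + 3 + 6 = 18.
18 ÷ 2 = 9 beats.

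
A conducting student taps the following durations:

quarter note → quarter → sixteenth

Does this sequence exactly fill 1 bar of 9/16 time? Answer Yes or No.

Yes

One bar of 9/16 = 9 sixteenth notes.
Working in sixteenth notes: quarter note = 4; quarter = 4; sixteenth = 1.
Sum: 4 + 4 + 1 = 9.
9 equals 9, so the answer is Yes.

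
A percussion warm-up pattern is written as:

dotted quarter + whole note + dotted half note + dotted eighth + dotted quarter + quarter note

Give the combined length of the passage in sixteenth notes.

Working in sixteenth notes: dotted quarter = 6; whole note = 16; dotted half note = 12; dotted eighth = 3; dotted quarter = 6; quarter note = 4.
Adding: 6 + 16 + 12 + 3 + 6 + 4 = 47 sixteenth notes.

47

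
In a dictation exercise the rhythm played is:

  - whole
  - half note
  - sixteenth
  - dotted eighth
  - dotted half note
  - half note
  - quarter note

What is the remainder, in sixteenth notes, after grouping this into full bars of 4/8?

One bar of 4/8 = 8 sixteenth notes.
In sixteenth notes: whole = 16; half note = 8; sixteenth = 1; dotted eighth = 3; dotted half note = 12; half note = 8; quarter note = 4.
Altogether 16 + 8 + 1 + 3 + 12 + 8 + 4 = 52.
52 ÷ 8 = 6 complete bars with 4 sixteenth notes remaining.

4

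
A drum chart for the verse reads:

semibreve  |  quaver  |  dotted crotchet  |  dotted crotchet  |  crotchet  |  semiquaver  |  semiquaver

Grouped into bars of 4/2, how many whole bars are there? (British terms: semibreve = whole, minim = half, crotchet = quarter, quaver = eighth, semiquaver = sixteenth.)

One bar of 4/2 = 32 sixteenth notes.
Working in sixteenth notes: semibreve = 16; quaver = 2; dotted crotchet = 6; dotted crotchet = 6; crotchet = 4; semiquaver = 1; semiquaver = 1.
Adding: 16 + 2 + 6 + 6 + 4 + 1 + 1 = 36.
36 ÷ 32 = 1 complete bar with 4 left over.

1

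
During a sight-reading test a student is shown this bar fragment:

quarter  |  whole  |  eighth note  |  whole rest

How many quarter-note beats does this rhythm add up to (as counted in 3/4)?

9.5

One quarter-note beat = 2 eighth notes.
In eighth notes: quarter = 2; whole = 8; eighth note = 1; whole rest = 8.
Altogether 2 + 8 + 1 + 8 = 19.
19 ÷ 2 = 9.5 beats.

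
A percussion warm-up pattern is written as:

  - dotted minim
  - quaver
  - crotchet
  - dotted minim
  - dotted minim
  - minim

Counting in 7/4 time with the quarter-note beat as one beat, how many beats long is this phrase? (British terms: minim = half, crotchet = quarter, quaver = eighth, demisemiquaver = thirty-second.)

12.5

One quarter-note beat = 2 eighth notes.
Convert each value to eighth notes: dotted minim = 6; quaver = 1; crotchet = 2; dotted minim = 6; dotted minim = 6; minim = 4.
Adding: 6 + 1 + 2 + 6 + 6 + 4 = 25.
25 ÷ 2 = 12.5 beats.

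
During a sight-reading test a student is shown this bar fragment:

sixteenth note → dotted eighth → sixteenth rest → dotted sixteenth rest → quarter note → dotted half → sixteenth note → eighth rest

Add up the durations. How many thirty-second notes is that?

Express everything in thirty-second notes: sixteenth note = 2; dotted eighth = 6; sixteenth rest = 2; dotted sixteenth rest = 3; quarter note = 8; dotted half = 24; sixteenth note = 2; eighth rest = 4.
Sum: 2 + 6 + 2 + 3 + 8 + 24 + 2 + 4 = 51 thirty-second notes.

51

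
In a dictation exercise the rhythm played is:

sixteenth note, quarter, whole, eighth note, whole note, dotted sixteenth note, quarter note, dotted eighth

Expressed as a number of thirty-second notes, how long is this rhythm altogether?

Each duration in thirty-second notes: sixteenth note = 2; quarter = 8; whole = 32; eighth note = 4; whole note = 32; dotted sixteenth note = 3; quarter note = 8; dotted eighth = 6.
Altogether 2 + 8 + 32 + 4 + 32 + 3 + 8 + 6 = 95 thirty-second notes.

95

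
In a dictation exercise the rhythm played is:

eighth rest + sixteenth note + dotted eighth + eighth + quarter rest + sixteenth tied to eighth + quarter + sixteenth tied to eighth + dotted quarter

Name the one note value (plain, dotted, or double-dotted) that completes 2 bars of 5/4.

2 bars of 5/4 = 40 sixteenth notes.
Express everything in sixteenth notes: eighth rest = 2; sixteenth note = 1; dotted eighth = 3; eighth = 2; quarter rest = 4; sixteenth tied to eighth (sixteenth + eighth) = 3; quarter = 4; sixteenth tied to eighth (sixteenth + eighth) = 3; dotted quarter = 6.
Total: 2 + 1 + 3 + 2 + 4 + 3 + 4 + 3 + 6 = 28.
Remaining: 40 − 28 = 12 sixteenth notes, which is a dotted half note.

dotted half note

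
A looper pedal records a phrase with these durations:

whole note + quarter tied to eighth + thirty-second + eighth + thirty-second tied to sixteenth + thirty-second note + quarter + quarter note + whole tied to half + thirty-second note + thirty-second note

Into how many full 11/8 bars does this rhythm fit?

One bar of 11/8 = 44 thirty-second notes.
In thirty-second notes: whole note = 32; quarter tied to eighth (quarter + eighth) = 12; thirty-second = 1; eighth = 4; thirty-second tied to sixteenth (thirty-second + sixteenth) = 3; thirty-second note = 1; quarter = 8; quarter note = 8; whole tied to half (whole + half) = 48; thirty-second note = 1; thirty-second note = 1.
Altogether 32 + 12 + 1 + 4 + 3 + 1 + 8 + 8 + 48 + 1 + 1 = 119.
119 ÷ 44 = 2 complete bars with 31 left over.

2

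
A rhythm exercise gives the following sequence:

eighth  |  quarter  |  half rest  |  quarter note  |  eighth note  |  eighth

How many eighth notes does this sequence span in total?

Convert each value to eighth notes: eighth = 1; quarter = 2; half rest = 4; quarter note = 2; eighth note = 1; eighth = 1.
Adding: 1 + 2 + 4 + 2 + 1 + 1 = 11 eighth notes.

11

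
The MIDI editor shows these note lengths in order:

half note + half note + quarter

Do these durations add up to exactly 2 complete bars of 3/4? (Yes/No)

No

One bar of 3/4 = 3 quarter notes, so 2 bars = 6.
Convert each value to quarter notes: half note = 2; half note = 2; quarter = 1.
Sum: 2 + 2 + 1 = 5.
5 falls short of 6, so the answer is No.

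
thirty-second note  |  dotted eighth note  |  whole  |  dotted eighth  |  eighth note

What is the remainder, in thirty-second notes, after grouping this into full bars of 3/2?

One bar of 3/2 = 48 thirty-second notes.
Convert each value to thirty-second notes: thirty-second note = 1; dotted eighth note = 6; whole = 32; dotted eighth = 6; eighth note = 4.
Adding: 1 + 6 + 32 + 6 + 4 = 49.
49 ÷ 48 = 1 complete bar with 1 thirty-second note remaining.

1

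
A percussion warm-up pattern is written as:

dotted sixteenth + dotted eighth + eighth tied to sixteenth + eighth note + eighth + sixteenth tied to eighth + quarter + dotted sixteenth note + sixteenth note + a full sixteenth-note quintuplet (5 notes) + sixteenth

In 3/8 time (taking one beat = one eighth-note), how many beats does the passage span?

13

One eighth-note beat = 4 thirty-second notes.
Convert each value to thirty-second notes: dotted sixteenth = 3; dotted eighth = 6; eighth tied to sixteenth (eighth + sixteenth) = 6; eighth note = 4; eighth = 4; sixteenth tied to eighth (sixteenth + eighth) = 6; quarter = 8; dotted sixteenth note = 3; sixteenth note = 2; a full sixteenth-note quintuplet (5 notes) (five quintuplet sixteenths span one quarter) = 8; sixteenth = 2.
Total: 3 + 6 + 6 + 4 + 4 + 6 + 8 + 3 + 2 + 8 + 2 = 52.
52 ÷ 4 = 13 beats.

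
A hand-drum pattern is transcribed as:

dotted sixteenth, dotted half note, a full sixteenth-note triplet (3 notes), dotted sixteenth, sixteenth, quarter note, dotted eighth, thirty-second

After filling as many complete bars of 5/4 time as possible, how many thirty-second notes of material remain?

11

One bar of 5/4 = 40 thirty-second notes.
Working in thirty-second notes: dotted sixteenth = 3; dotted half note = 24; a full sixteenth-note triplet (3 notes) (three triplet sixteenths span one eighth) = 4; dotted sixteenth = 3; sixteenth = 2; quarter note = 8; dotted eighth = 6; thirty-second = 1.
Total: 3 + 24 + 4 + 3 + 2 + 8 + 6 + 1 = 51.
51 ÷ 40 = 1 complete bar with 11 thirty-second notes remaining.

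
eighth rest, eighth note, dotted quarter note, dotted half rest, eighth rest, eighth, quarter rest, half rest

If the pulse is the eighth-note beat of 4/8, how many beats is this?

19

One eighth-note beat = 2 sixteenth notes.
Convert each value to sixteenth notes: eighth rest = 2; eighth note = 2; dotted quarter note = 6; dotted half rest = 12; eighth rest = 2; eighth = 2; quarter rest = 4; half rest = 8.
Adding: 2 + 2 + 6 + 12 + 2 + 2 + 4 + 8 = 38.
38 ÷ 2 = 19 beats.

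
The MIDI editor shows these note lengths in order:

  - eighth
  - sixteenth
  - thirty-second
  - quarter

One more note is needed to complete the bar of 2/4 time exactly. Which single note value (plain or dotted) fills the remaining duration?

The bar of 2/4 = 16 thirty-second notes.
Working in thirty-second notes: eighth = 4; sixteenth = 2; thirty-second = 1; quarter = 8.
Total: 4 + 2 + 1 + 8 = 15.
Remaining: 16 − 15 = 1 thirty-second note, which is a thirty-second note.

thirty-second note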